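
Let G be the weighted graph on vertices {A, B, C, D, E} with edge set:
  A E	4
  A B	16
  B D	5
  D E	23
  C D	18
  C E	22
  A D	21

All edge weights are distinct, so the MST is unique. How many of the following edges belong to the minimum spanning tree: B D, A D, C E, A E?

2

Sort edges by weight, then run Kruskal:
A E (4): add. Components now {A,E} {B} {C} {D}
B D (5): add. Components now {A,E} {B,D} {C}
A B (16): add. Components now {A,B,D,E} {C}
C D (18): add. Components now {A,B,C,D,E}
MST edge set: {A E, B D, A B, C D}.
Of the listed edges, {B D, A E} are in the MST → 2.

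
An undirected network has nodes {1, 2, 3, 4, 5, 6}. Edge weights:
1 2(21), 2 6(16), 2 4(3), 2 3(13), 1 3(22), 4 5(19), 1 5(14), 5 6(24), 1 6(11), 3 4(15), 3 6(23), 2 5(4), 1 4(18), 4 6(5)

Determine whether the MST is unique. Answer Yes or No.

Kruskal's algorithm — process edges by increasing weight (ties by edge label):
2 4 (3): add — endpoints in different components.
2 5 (4): add — endpoints in different components.
4 6 (5): add — endpoints in different components.
1 6 (11): add — endpoints in different components.
2 3 (13): add — endpoints in different components.
Every non-tree edge has weight strictly greater than the heaviest edge on the tree path between its endpoints, so the MST is unique.

Yes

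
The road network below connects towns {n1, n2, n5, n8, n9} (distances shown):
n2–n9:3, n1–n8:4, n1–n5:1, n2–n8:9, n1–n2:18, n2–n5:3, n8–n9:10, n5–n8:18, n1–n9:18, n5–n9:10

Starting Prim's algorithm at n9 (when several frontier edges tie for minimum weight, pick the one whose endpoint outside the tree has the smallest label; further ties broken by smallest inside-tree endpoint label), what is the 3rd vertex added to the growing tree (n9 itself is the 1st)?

Prim, starting at n9.
Step 1: frontier [n2–n9 3, n5–n9 10, n8–n9 10, n1–n9 18] → take n2–n9 (3); add n2.
Step 2: frontier [n2–n5 3, n2–n8 9, n1–n2 18, n5–n9 10, n8–n9 10, n1–n9 18] → take n2–n5 (3); add n5.
Step 3: frontier [n2–n8 9, n1–n2 18, n1–n5 1, n5–n8 18, n8–n9 10, n1–n9 18] → take n1–n5 (1); add n1.
Step 4: frontier [n1–n8 4, n2–n8 9, n5–n8 18, n8–n9 10] → take n1–n8 (4); add n8.
Vertex order: n9, n2, n5, n1, n8. The 3rd vertex is n5.

n5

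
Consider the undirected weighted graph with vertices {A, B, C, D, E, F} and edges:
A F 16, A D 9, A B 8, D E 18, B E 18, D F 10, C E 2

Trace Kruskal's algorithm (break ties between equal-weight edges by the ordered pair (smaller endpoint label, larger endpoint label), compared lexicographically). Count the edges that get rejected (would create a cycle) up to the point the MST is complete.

1

Kruskal: consider edges lightest-first.
C E (2): add. Components now {A} {B} {C,E} {D} {F}
A B (8): add. Components now {A,B} {C,E} {D} {F}
A D (9): add. Components now {A,B,D} {C,E} {F}
D F (10): add. Components now {A,B,D,F} {C,E}
A F (16): skip — A and F already connected.
B E (18): add. Components now {A,B,C,D,E,F}
Edges rejected before the tree was complete: 1.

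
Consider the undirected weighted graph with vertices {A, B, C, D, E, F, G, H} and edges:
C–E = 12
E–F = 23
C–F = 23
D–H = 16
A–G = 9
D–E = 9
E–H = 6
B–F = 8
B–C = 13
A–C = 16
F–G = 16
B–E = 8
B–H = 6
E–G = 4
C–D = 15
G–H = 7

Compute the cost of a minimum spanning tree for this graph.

54

Prim, starting at D.
Step 1: cheapest edge leaving the tree is D–E (9); add E.
Step 2: cheapest edge leaving the tree is E–G (4); add G.
Step 3: cheapest edge leaving the tree is E–H (6); add H.
Step 4: cheapest edge leaving the tree is B–H (6); add B.
Step 5: cheapest edge leaving the tree is B–F (8); add F.
Step 6: cheapest edge leaving the tree is A–G (9); add A.
Step 7: cheapest edge leaving the tree is C–E (12); add C.
MST edges: D–E, E–G, E–H, B–H, B–F, A–G, C–E; total weight 9+4+6+6+8+9+12 = 54.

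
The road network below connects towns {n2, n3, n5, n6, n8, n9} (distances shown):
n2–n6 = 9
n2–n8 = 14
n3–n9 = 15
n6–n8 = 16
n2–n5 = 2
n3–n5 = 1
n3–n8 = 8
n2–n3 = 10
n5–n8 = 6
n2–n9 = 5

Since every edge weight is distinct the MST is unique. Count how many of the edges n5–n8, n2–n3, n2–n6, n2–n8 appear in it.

2

Sort edges by weight, then run Kruskal:
n3–n5 (1): add. Components now {n8} {n9} {n3,n5} {n6} {n2}
n2–n5 (2): add. Components now {n8} {n9} {n2,n3,n5} {n6}
n2–n9 (5): add. Components now {n8} {n2,n3,n5,n9} {n6}
n5–n8 (6): add. Components now {n2,n3,n5,n8,n9} {n6}
n3–n8 (8): skip — n8 and n3 already connected.
n2–n6 (9): add. Components now {n2,n3,n5,n6,n8,n9}
MST edge set: {n3–n5, n2–n5, n2–n9, n5–n8, n2–n6}.
Of the listed edges, {n5–n8, n2–n6} are in the MST → 2.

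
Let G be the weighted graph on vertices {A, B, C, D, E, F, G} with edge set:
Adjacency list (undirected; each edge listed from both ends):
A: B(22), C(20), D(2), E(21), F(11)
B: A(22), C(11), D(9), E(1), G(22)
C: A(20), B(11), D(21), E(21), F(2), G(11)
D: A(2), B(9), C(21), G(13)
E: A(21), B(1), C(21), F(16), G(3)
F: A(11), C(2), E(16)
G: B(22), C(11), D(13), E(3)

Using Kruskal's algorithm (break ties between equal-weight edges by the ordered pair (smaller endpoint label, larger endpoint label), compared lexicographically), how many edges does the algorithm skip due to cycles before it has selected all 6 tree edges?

Kruskal's algorithm — process edges by increasing weight (ties by edge label):
B-E (1): add. Components now {A} {B,E} {C} {D} {F} {G}
A-D (2): add. Components now {A,D} {B,E} {C} {F} {G}
C-F (2): add. Components now {A,D} {B,E} {C,F} {G}
E-G (3): add. Components now {A,D} {B,E,G} {C,F}
B-D (9): add. Components now {A,B,D,E,G} {C,F}
A-F (11): add. Components now {A,B,C,D,E,F,G}
Edges rejected before the tree was complete: 0.

0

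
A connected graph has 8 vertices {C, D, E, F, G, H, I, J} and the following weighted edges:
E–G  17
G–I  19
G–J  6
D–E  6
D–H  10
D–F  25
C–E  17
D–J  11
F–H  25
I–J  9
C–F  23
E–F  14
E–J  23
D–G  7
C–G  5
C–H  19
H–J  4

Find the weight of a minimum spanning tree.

Prim, starting at J.
Step 1: cheapest edge leaving the tree is H–J (4); add H.
Step 2: cheapest edge leaving the tree is G–J (6); add G.
Step 3: cheapest edge leaving the tree is C–G (5); add C.
Step 4: cheapest edge leaving the tree is D–G (7); add D.
Step 5: cheapest edge leaving the tree is D–E (6); add E.
Step 6: cheapest edge leaving the tree is I–J (9); add I.
Step 7: cheapest edge leaving the tree is E–F (14); add F.
MST edges: H–J, G–J, C–G, D–G, D–E, I–J, E–F; total weight 4+6+5+7+6+9+14 = 51.

51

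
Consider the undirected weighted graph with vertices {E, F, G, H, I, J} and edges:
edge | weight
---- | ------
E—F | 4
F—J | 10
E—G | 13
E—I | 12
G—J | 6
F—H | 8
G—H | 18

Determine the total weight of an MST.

40

Sort edges by weight, then run Kruskal:
E—F (4): add — endpoints in different components.
G—J (6): add — endpoints in different components.
F—H (8): add — endpoints in different components.
F—J (10): add — endpoints in different components.
E—I (12): add — endpoints in different components.
MST edges: E—F, G—J, F—H, F—J, E—I; total weight 4+6+8+10+12 = 40.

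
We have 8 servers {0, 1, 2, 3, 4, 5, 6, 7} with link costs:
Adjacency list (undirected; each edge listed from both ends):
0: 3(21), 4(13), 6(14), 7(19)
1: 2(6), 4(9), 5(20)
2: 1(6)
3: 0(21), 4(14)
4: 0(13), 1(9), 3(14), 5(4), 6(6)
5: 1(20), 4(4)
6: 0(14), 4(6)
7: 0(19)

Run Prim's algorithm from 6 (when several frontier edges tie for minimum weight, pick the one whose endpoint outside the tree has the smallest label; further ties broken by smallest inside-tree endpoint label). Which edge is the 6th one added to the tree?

3-4

Grow the tree from 6 using Prim:
Step 1: frontier [4 6 6, 0 6 14] → take 4 6 (6); add 4.
Step 2: frontier [4 5 4, 1 4 9, 0 4 13, 3 4 14, 0 6 14] → take 4 5 (4); add 5.
Step 3: frontier [1 4 9, 0 4 13, 3 4 14, 1 5 20, 0 6 14] → take 1 4 (9); add 1.
Step 4: frontier [1 2 6, 0 4 13, 3 4 14, 0 6 14] → take 1 2 (6); add 2.
Step 5: frontier [0 4 13, 3 4 14, 0 6 14] → take 0 4 (13); add 0.
Step 6: frontier [0 7 19, 0 3 21, 3 4 14] → take 3 4 (14); add 3.
Step 7: frontier [0 7 19] → take 0 7 (19); add 7.
The 6th edge added is 3 4.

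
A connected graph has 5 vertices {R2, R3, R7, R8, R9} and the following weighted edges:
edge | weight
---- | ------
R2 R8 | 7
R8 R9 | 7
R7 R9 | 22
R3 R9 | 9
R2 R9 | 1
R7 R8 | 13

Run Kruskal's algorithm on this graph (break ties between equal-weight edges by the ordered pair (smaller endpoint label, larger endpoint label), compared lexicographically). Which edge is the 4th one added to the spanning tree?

R7-R8

Kruskal's algorithm — process edges by increasing weight (ties by edge label):
R2 R9 (1): add — endpoints in different components.
R2 R8 (7): add — endpoints in different components.
R8 R9 (7): skip — R8 and R9 already connected.
R3 R9 (9): add — endpoints in different components.
R7 R8 (13): add — endpoints in different components.
The 4th edge added is R7 R8.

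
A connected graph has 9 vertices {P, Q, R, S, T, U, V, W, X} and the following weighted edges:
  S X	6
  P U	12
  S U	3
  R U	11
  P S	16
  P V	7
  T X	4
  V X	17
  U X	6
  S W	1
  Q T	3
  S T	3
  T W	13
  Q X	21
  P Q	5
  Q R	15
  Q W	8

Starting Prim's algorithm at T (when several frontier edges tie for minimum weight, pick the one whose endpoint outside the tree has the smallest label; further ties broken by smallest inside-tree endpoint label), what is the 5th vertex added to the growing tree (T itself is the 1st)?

Prim's algorithm from T:
Step 1: cheapest edge leaving the tree is Q T (3); add Q.
Step 2: cheapest edge leaving the tree is S T (3); add S.
Step 3: cheapest edge leaving the tree is S W (1); add W.
Step 4: cheapest edge leaving the tree is S U (3); add U.
Step 5: cheapest edge leaving the tree is T X (4); add X.
Step 6: cheapest edge leaving the tree is P Q (5); add P.
Step 7: cheapest edge leaving the tree is P V (7); add V.
Step 8: cheapest edge leaving the tree is R U (11); add R.
Vertex order: T, Q, S, W, U, X, P, V, R. The 5th vertex is U.

U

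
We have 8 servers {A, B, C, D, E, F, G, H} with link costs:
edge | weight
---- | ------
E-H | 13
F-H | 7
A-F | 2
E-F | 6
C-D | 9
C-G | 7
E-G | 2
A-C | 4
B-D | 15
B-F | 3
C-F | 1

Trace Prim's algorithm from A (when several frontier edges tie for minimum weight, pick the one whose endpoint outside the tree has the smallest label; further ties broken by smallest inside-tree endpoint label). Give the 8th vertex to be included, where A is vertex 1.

Prim, starting at A.
Step 1: cheapest edge leaving the tree is A-F (2); add F.
Step 2: cheapest edge leaving the tree is C-F (1); add C.
Step 3: cheapest edge leaving the tree is B-F (3); add B.
Step 4: cheapest edge leaving the tree is E-F (6); add E.
Step 5: cheapest edge leaving the tree is E-G (2); add G.
Step 6: cheapest edge leaving the tree is F-H (7); add H.
Step 7: cheapest edge leaving the tree is C-D (9); add D.
Vertex order: A, F, C, B, E, G, H, D. The 8th vertex is D.

D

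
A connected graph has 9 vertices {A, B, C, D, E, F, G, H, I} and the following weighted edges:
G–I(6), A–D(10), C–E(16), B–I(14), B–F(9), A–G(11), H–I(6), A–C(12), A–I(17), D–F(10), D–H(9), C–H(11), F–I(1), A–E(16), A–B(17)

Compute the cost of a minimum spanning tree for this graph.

68

Prim's algorithm from F:
Step 1: cheapest edge leaving the tree is F–I (1); add I.
Step 2: cheapest edge leaving the tree is G–I (6); add G.
Step 3: cheapest edge leaving the tree is H–I (6); add H.
Step 4: cheapest edge leaving the tree is B–F (9); add B.
Step 5: cheapest edge leaving the tree is D–H (9); add D.
Step 6: cheapest edge leaving the tree is A–D (10); add A.
Step 7: cheapest edge leaving the tree is C–H (11); add C.
Step 8: cheapest edge leaving the tree is A–E (16); add E.
MST edges: F–I, G–I, H–I, B–F, D–H, A–D, C–H, A–E; total weight 1+6+6+9+9+10+11+16 = 68.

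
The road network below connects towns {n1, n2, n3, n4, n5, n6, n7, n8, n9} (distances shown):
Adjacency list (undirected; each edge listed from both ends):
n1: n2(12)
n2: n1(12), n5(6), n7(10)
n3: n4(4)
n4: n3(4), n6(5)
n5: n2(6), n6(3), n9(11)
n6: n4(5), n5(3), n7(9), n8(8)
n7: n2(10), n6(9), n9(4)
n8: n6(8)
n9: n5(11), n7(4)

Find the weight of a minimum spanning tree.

Kruskal: consider edges lightest-first.
n5-n6 (3): add — endpoints in different components.
n3-n4 (4): add — endpoints in different components.
n7-n9 (4): add — endpoints in different components.
n4-n6 (5): add — endpoints in different components.
n2-n5 (6): add — endpoints in different components.
n6-n8 (8): add — endpoints in different components.
n6-n7 (9): add — endpoints in different components.
n2-n7 (10): skip — n7 and n2 already connected.
n5-n9 (11): skip — n5 and n9 already connected.
n1-n2 (12): add — endpoints in different components.
MST edges: n5-n6, n3-n4, n7-n9, n4-n6, n2-n5, n6-n8, n6-n7, n1-n2; total weight 3+4+4+5+6+8+9+12 = 51.

51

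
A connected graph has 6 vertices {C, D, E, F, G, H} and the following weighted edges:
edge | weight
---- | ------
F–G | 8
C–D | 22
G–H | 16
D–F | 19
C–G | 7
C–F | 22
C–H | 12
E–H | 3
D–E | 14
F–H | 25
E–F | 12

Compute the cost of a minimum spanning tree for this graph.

Kruskal: consider edges lightest-first.
E–H (3): add — endpoints in different components.
C–G (7): add — endpoints in different components.
F–G (8): add — endpoints in different components.
C–H (12): add — endpoints in different components.
E–F (12): skip — E and F already connected.
D–E (14): add — endpoints in different components.
MST edges: E–H, C–G, F–G, C–H, D–E; total weight 3+7+8+12+14 = 44.

44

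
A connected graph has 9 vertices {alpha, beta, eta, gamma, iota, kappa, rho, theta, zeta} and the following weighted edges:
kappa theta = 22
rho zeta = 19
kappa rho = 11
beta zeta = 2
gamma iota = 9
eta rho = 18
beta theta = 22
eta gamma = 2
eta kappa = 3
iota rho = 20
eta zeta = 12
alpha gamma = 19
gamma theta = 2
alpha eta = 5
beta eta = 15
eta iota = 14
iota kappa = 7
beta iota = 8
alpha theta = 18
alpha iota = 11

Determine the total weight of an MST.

40

Kruskal: consider edges lightest-first.
beta zeta (2): add — endpoints in different components.
eta gamma (2): add — endpoints in different components.
gamma theta (2): add — endpoints in different components.
eta kappa (3): add — endpoints in different components.
alpha eta (5): add — endpoints in different components.
iota kappa (7): add — endpoints in different components.
beta iota (8): add — endpoints in different components.
gamma iota (9): skip — iota and gamma already connected.
alpha iota (11): skip — iota and alpha already connected.
kappa rho (11): add — endpoints in different components.
MST edges: beta zeta, eta gamma, gamma theta, eta kappa, alpha eta, iota kappa, beta iota, kappa rho; total weight 2+2+2+3+5+7+8+11 = 40.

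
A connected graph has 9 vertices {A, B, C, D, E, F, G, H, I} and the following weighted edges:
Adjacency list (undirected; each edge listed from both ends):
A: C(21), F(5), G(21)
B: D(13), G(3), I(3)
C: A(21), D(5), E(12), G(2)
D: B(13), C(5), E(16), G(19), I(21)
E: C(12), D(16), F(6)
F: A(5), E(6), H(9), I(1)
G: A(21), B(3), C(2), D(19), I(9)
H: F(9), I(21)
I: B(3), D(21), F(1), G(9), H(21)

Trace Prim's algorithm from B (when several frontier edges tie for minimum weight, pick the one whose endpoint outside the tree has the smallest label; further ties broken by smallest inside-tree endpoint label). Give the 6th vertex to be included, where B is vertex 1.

Prim's algorithm from B:
Step 1: cheapest edge leaving the tree is B—G (3); add G.
Step 2: cheapest edge leaving the tree is C—G (2); add C.
Step 3: cheapest edge leaving the tree is B—I (3); add I.
Step 4: cheapest edge leaving the tree is F—I (1); add F.
Step 5: cheapest edge leaving the tree is A—F (5); add A.
Step 6: cheapest edge leaving the tree is C—D (5); add D.
Step 7: cheapest edge leaving the tree is E—F (6); add E.
Step 8: cheapest edge leaving the tree is F—H (9); add H.
Vertex order: B, G, C, I, F, A, D, E, H. The 6th vertex is A.

A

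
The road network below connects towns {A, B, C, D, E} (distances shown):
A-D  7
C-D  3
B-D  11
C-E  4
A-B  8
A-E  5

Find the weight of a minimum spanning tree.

20

Sort edges by weight, then run Kruskal:
C-D (3): add. Components now {A} {B} {C,D} {E}
C-E (4): add. Components now {A} {B} {C,D,E}
A-E (5): add. Components now {A,C,D,E} {B}
A-D (7): skip — A and D already connected.
A-B (8): add. Components now {A,B,C,D,E}
MST edges: C-D, C-E, A-E, A-B; total weight 3+4+5+8 = 20.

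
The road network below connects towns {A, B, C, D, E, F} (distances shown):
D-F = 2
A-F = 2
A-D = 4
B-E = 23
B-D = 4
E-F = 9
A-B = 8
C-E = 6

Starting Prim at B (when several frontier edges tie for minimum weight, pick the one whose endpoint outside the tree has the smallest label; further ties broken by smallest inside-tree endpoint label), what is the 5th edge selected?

Grow the tree from B using Prim:
Step 1: cheapest edge leaving the tree is B-D (4); add D.
Step 2: cheapest edge leaving the tree is D-F (2); add F.
Step 3: cheapest edge leaving the tree is A-F (2); add A.
Step 4: cheapest edge leaving the tree is E-F (9); add E.
Step 5: cheapest edge leaving the tree is C-E (6); add C.
The 5th edge added is C-E.

C-E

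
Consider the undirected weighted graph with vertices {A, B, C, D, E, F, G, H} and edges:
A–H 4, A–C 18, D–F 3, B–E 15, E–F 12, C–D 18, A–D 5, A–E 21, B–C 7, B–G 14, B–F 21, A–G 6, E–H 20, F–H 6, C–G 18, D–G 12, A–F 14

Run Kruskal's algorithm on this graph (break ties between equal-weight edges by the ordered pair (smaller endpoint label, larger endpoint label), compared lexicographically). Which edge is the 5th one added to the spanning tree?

Kruskal: consider edges lightest-first.
D–F (3): add — endpoints in different components.
A–H (4): add — endpoints in different components.
A–D (5): add — endpoints in different components.
A–G (6): add — endpoints in different components.
F–H (6): skip — F and H already connected.
B–C (7): add — endpoints in different components.
D–G (12): skip — D and G already connected.
E–F (12): add — endpoints in different components.
A–F (14): skip — A and F already connected.
B–G (14): add — endpoints in different components.
The 5th edge added is B–C.

B-C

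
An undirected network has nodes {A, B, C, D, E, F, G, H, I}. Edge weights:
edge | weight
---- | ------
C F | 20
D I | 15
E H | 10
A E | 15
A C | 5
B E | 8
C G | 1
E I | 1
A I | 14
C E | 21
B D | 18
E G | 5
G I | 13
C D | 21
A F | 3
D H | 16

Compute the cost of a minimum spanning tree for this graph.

48

Grow the tree from B using Prim:
Step 1: cheapest edge leaving the tree is B E (8); add E.
Step 2: cheapest edge leaving the tree is E I (1); add I.
Step 3: cheapest edge leaving the tree is E G (5); add G.
Step 4: cheapest edge leaving the tree is C G (1); add C.
Step 5: cheapest edge leaving the tree is A C (5); add A.
Step 6: cheapest edge leaving the tree is A F (3); add F.
Step 7: cheapest edge leaving the tree is E H (10); add H.
Step 8: cheapest edge leaving the tree is D I (15); add D.
MST edges: B E, E I, E G, C G, A C, A F, E H, D I; total weight 8+1+5+1+5+3+10+15 = 48.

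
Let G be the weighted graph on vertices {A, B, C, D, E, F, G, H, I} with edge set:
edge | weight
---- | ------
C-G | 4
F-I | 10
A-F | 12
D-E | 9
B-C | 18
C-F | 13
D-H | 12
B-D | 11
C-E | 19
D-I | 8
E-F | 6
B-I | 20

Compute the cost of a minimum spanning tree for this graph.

75

Sort edges by weight, then run Kruskal:
C-G (4): add — endpoints in different components.
E-F (6): add — endpoints in different components.
D-I (8): add — endpoints in different components.
D-E (9): add — endpoints in different components.
F-I (10): skip — F and I already connected.
B-D (11): add — endpoints in different components.
A-F (12): add — endpoints in different components.
D-H (12): add — endpoints in different components.
C-F (13): add — endpoints in different components.
MST edges: C-G, E-F, D-I, D-E, B-D, A-F, D-H, C-F; total weight 4+6+8+9+11+12+12+13 = 75.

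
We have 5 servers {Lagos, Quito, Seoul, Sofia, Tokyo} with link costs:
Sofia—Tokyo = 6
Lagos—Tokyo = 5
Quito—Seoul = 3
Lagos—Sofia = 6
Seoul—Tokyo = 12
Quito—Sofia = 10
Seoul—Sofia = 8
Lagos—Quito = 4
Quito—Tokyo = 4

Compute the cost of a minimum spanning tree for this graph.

Kruskal's algorithm — process edges by increasing weight (ties by edge label):
Quito—Seoul (3): add. Components now {Quito,Seoul} {Lagos} {Sofia} {Tokyo}
Lagos—Quito (4): add. Components now {Lagos,Quito,Seoul} {Sofia} {Tokyo}
Quito—Tokyo (4): add. Components now {Lagos,Quito,Seoul,Tokyo} {Sofia}
Lagos—Tokyo (5): skip — Lagos and Tokyo already connected.
Lagos—Sofia (6): add. Components now {Lagos,Quito,Seoul,Sofia,Tokyo}
MST edges: Quito—Seoul, Lagos—Quito, Quito—Tokyo, Lagos—Sofia; total weight 3+4+4+6 = 17.

17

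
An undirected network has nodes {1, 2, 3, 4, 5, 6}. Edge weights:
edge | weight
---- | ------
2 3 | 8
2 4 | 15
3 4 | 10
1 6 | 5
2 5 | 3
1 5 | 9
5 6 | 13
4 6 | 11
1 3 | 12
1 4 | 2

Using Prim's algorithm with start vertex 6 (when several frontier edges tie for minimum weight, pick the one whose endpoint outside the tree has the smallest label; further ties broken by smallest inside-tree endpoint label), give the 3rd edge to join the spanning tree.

Prim, starting at 6.
Step 1: cheapest edge leaving the tree is 1 6 (5); add 1.
Step 2: cheapest edge leaving the tree is 1 4 (2); add 4.
Step 3: cheapest edge leaving the tree is 1 5 (9); add 5.
Step 4: cheapest edge leaving the tree is 2 5 (3); add 2.
Step 5: cheapest edge leaving the tree is 2 3 (8); add 3.
The 3rd edge added is 1 5.

1-5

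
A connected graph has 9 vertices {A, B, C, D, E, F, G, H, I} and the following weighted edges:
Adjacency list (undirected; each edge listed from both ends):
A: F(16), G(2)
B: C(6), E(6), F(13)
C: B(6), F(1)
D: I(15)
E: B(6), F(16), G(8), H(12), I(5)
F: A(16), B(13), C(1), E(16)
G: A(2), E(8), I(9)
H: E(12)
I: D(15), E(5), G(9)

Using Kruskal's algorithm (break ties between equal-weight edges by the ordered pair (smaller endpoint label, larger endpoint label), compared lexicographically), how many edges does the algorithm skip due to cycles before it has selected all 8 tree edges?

2

Kruskal's algorithm — process edges by increasing weight (ties by edge label):
C F (1): add — endpoints in different components.
A G (2): add — endpoints in different components.
E I (5): add — endpoints in different components.
B C (6): add — endpoints in different components.
B E (6): add — endpoints in different components.
E G (8): add — endpoints in different components.
G I (9): skip — G and I already connected.
E H (12): add — endpoints in different components.
B F (13): skip — B and F already connected.
D I (15): add — endpoints in different components.
Edges rejected before the tree was complete: 2.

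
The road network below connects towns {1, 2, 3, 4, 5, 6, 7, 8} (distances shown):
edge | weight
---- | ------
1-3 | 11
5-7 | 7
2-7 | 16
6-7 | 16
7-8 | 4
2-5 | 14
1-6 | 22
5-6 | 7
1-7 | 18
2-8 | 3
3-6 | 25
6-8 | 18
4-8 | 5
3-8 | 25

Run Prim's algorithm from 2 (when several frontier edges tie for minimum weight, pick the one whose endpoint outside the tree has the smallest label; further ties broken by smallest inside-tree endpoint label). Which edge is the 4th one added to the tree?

5-7

Prim's algorithm from 2:
Step 1: cheapest edge leaving the tree is 2-8 (3); add 8.
Step 2: cheapest edge leaving the tree is 7-8 (4); add 7.
Step 3: cheapest edge leaving the tree is 4-8 (5); add 4.
Step 4: cheapest edge leaving the tree is 5-7 (7); add 5.
Step 5: cheapest edge leaving the tree is 5-6 (7); add 6.
Step 6: cheapest edge leaving the tree is 1-7 (18); add 1.
Step 7: cheapest edge leaving the tree is 1-3 (11); add 3.
The 4th edge added is 5-7.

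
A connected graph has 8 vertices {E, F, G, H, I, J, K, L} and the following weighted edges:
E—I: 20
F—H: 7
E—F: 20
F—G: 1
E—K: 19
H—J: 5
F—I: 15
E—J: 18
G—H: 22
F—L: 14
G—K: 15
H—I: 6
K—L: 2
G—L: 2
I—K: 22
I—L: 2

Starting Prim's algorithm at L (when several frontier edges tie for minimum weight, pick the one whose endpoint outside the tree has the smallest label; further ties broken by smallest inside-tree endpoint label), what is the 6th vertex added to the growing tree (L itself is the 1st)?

H

Prim, starting at L.
Step 1: cheapest edge leaving the tree is G—L (2); add G.
Step 2: cheapest edge leaving the tree is F—G (1); add F.
Step 3: cheapest edge leaving the tree is I—L (2); add I.
Step 4: cheapest edge leaving the tree is K—L (2); add K.
Step 5: cheapest edge leaving the tree is H—I (6); add H.
Step 6: cheapest edge leaving the tree is H—J (5); add J.
Step 7: cheapest edge leaving the tree is E—J (18); add E.
Vertex order: L, G, F, I, K, H, J, E. The 6th vertex is H.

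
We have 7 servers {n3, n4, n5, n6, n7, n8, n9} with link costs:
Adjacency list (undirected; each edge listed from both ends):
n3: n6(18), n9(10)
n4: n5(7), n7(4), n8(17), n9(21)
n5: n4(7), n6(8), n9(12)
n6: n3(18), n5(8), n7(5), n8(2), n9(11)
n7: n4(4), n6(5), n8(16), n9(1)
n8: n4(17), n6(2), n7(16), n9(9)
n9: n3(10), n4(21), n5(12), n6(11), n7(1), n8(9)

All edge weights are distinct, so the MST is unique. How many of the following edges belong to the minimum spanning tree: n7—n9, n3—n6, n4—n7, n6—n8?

Kruskal's algorithm — process edges by increasing weight (ties by edge label):
n7—n9 (1): add — endpoints in different components.
n6—n8 (2): add — endpoints in different components.
n4—n7 (4): add — endpoints in different components.
n6—n7 (5): add — endpoints in different components.
n4—n5 (7): add — endpoints in different components.
n5—n6 (8): skip — n5 and n6 already connected.
n8—n9 (9): skip — n9 and n8 already connected.
n3—n9 (10): add — endpoints in different components.
MST edge set: {n7—n9, n6—n8, n4—n7, n6—n7, n4—n5, n3—n9}.
Of the listed edges, {n7—n9, n4—n7, n6—n8} are in the MST → 3.

3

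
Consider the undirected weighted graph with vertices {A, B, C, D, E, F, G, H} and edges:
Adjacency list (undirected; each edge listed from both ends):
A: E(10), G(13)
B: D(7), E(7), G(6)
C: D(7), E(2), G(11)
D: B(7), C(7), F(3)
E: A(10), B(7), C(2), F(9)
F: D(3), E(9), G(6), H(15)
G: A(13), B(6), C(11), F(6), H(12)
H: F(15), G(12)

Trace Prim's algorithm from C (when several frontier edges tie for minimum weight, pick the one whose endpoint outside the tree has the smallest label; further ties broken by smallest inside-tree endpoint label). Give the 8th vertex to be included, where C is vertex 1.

Grow the tree from C using Prim:
Step 1: frontier [C-E 2, C-D 7, C-G 11] → take C-E (2); add E.
Step 2: frontier [C-D 7, C-G 11, B-E 7, E-F 9, A-E 10] → take B-E (7); add B.
Step 3: frontier [B-G 6, B-D 7, C-D 7, C-G 11, E-F 9, A-E 10] → take B-G (6); add G.
Step 4: frontier [B-D 7, C-D 7, E-F 9, A-E 10, F-G 6, G-H 12, A-G 13] → take F-G (6); add F.
Step 5: frontier [B-D 7, C-D 7, A-E 10, D-F 3, F-H 15, G-H 12, A-G 13] → take D-F (3); add D.
Step 6: frontier [A-E 10, F-H 15, G-H 12, A-G 13] → take A-E (10); add A.
Step 7: frontier [F-H 15, G-H 12] → take G-H (12); add H.
Vertex order: C, E, B, G, F, D, A, H. The 8th vertex is H.

H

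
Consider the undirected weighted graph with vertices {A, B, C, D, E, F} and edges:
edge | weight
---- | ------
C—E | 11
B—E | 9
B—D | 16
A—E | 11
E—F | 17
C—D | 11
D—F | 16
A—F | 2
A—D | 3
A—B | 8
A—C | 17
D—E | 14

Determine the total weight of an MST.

33

Grow the tree from E using Prim:
Step 1: cheapest edge leaving the tree is B—E (9); add B.
Step 2: cheapest edge leaving the tree is A—B (8); add A.
Step 3: cheapest edge leaving the tree is A—F (2); add F.
Step 4: cheapest edge leaving the tree is A—D (3); add D.
Step 5: cheapest edge leaving the tree is C—D (11); add C.
MST edges: B—E, A—B, A—F, A—D, C—D; total weight 9+8+2+3+11 = 33.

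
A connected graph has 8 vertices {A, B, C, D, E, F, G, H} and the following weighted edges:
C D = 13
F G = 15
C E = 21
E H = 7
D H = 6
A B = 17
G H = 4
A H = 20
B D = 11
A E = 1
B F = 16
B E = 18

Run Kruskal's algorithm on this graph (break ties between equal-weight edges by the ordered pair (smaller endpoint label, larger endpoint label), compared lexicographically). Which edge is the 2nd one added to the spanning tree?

Sort edges by weight, then run Kruskal:
A E (1): add — endpoints in different components.
G H (4): add — endpoints in different components.
D H (6): add — endpoints in different components.
E H (7): add — endpoints in different components.
B D (11): add — endpoints in different components.
C D (13): add — endpoints in different components.
F G (15): add — endpoints in different components.
The 2nd edge added is G H.

G-H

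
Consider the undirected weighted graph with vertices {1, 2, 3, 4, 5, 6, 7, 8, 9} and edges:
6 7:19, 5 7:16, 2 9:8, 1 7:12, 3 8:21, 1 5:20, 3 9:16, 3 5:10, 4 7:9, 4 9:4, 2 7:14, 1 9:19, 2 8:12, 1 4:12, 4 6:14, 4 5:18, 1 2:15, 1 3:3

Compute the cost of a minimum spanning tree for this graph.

Kruskal's algorithm — process edges by increasing weight (ties by edge label):
1 3 (3): add — endpoints in different components.
4 9 (4): add — endpoints in different components.
2 9 (8): add — endpoints in different components.
4 7 (9): add — endpoints in different components.
3 5 (10): add — endpoints in different components.
1 4 (12): add — endpoints in different components.
1 7 (12): skip — 1 and 7 already connected.
2 8 (12): add — endpoints in different components.
2 7 (14): skip — 2 and 7 already connected.
4 6 (14): add — endpoints in different components.
MST edges: 1 3, 4 9, 2 9, 4 7, 3 5, 1 4, 2 8, 4 6; total weight 3+4+8+9+10+12+12+14 = 72.

72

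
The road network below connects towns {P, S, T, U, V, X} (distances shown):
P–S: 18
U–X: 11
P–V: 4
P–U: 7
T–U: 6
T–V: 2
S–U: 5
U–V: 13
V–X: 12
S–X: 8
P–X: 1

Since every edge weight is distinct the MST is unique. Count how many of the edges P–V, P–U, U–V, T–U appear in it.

2

Kruskal: consider edges lightest-first.
P–X (1): add — endpoints in different components.
T–V (2): add — endpoints in different components.
P–V (4): add — endpoints in different components.
S–U (5): add — endpoints in different components.
T–U (6): add — endpoints in different components.
MST edge set: {P–X, T–V, P–V, S–U, T–U}.
Of the listed edges, {P–V, T–U} are in the MST → 2.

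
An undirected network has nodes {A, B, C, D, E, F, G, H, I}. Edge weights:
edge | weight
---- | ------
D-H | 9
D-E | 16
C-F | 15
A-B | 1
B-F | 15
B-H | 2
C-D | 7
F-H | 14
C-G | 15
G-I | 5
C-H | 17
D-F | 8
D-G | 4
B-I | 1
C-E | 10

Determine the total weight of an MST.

Prim, starting at A.
Step 1: cheapest edge leaving the tree is A-B (1); add B.
Step 2: cheapest edge leaving the tree is B-I (1); add I.
Step 3: cheapest edge leaving the tree is B-H (2); add H.
Step 4: cheapest edge leaving the tree is G-I (5); add G.
Step 5: cheapest edge leaving the tree is D-G (4); add D.
Step 6: cheapest edge leaving the tree is C-D (7); add C.
Step 7: cheapest edge leaving the tree is D-F (8); add F.
Step 8: cheapest edge leaving the tree is C-E (10); add E.
MST edges: A-B, B-I, B-H, G-I, D-G, C-D, D-F, C-E; total weight 1+1+2+5+4+7+8+10 = 38.

38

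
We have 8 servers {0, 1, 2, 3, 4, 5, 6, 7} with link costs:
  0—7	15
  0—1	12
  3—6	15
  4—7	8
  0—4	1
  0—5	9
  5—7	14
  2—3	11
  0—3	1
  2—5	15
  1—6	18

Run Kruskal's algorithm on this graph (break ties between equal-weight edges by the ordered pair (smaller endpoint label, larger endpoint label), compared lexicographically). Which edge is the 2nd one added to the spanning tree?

Kruskal: consider edges lightest-first.
0—3 (1): add — endpoints in different components.
0—4 (1): add — endpoints in different components.
4—7 (8): add — endpoints in different components.
0—5 (9): add — endpoints in different components.
2—3 (11): add — endpoints in different components.
0—1 (12): add — endpoints in different components.
5—7 (14): skip — 5 and 7 already connected.
0—7 (15): skip — 0 and 7 already connected.
2—5 (15): skip — 2 and 5 already connected.
3—6 (15): add — endpoints in different components.
The 2nd edge added is 0—4.

0-4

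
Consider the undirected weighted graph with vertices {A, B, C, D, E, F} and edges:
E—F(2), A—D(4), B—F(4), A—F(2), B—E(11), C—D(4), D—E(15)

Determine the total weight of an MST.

Sort edges by weight, then run Kruskal:
A—F (2): add — endpoints in different components.
E—F (2): add — endpoints in different components.
A—D (4): add — endpoints in different components.
B—F (4): add — endpoints in different components.
C—D (4): add — endpoints in different components.
MST edges: A—F, E—F, A—D, B—F, C—D; total weight 2+2+4+4+4 = 16.

16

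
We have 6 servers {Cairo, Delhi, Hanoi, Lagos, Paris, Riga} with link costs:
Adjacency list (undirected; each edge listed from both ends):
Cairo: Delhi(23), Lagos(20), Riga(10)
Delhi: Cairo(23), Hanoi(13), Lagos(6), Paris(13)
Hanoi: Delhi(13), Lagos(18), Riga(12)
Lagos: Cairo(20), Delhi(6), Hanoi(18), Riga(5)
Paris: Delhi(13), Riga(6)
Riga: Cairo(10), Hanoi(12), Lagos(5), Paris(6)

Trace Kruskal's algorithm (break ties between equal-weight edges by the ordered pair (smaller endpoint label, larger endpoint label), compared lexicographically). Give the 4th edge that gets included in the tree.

Cairo-Riga

Sort edges by weight, then run Kruskal:
Lagos–Riga (5): add. Components now {Paris} {Hanoi} {Lagos,Riga} {Cairo} {Delhi}
Delhi–Lagos (6): add. Components now {Paris} {Hanoi} {Delhi,Lagos,Riga} {Cairo}
Paris–Riga (6): add. Components now {Delhi,Lagos,Paris,Riga} {Hanoi} {Cairo}
Cairo–Riga (10): add. Components now {Cairo,Delhi,Lagos,Paris,Riga} {Hanoi}
Hanoi–Riga (12): add. Components now {Cairo,Delhi,Hanoi,Lagos,Paris,Riga}
The 4th edge added is Cairo–Riga.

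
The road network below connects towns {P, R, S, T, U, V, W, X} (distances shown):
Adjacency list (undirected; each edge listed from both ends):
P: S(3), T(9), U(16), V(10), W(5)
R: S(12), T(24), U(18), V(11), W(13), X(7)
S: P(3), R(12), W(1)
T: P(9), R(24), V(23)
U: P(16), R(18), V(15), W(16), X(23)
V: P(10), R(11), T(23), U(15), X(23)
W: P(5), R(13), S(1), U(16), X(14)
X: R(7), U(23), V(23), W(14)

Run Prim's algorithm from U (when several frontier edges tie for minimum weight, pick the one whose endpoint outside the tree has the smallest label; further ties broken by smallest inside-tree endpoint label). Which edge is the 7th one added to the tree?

R-X

Grow the tree from U using Prim:
Step 1: cheapest edge leaving the tree is U-V (15); add V.
Step 2: cheapest edge leaving the tree is P-V (10); add P.
Step 3: cheapest edge leaving the tree is P-S (3); add S.
Step 4: cheapest edge leaving the tree is S-W (1); add W.
Step 5: cheapest edge leaving the tree is P-T (9); add T.
Step 6: cheapest edge leaving the tree is R-V (11); add R.
Step 7: cheapest edge leaving the tree is R-X (7); add X.
The 7th edge added is R-X.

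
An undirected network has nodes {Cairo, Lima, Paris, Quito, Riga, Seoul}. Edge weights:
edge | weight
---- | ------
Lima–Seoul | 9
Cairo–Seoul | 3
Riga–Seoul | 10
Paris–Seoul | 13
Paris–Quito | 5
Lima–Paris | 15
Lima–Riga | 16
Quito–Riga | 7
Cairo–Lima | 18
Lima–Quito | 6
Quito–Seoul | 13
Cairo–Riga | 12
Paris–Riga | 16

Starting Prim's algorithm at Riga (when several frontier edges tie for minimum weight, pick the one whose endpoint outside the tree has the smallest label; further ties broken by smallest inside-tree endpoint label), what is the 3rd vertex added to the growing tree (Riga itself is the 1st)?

Paris

Grow the tree from Riga using Prim:
Step 1: cheapest edge leaving the tree is Quito–Riga (7); add Quito.
Step 2: cheapest edge leaving the tree is Paris–Quito (5); add Paris.
Step 3: cheapest edge leaving the tree is Lima–Quito (6); add Lima.
Step 4: cheapest edge leaving the tree is Lima–Seoul (9); add Seoul.
Step 5: cheapest edge leaving the tree is Cairo–Seoul (3); add Cairo.
Vertex order: Riga, Quito, Paris, Lima, Seoul, Cairo. The 3rd vertex is Paris.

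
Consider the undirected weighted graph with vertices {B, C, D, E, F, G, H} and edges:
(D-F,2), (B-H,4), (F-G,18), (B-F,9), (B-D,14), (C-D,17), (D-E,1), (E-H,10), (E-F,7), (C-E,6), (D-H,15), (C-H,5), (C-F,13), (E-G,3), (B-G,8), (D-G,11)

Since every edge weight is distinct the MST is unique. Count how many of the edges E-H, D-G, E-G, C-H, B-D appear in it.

2

Kruskal: consider edges lightest-first.
D-E (1): add. Components now {B} {C} {D,E} {F} {G} {H}
D-F (2): add. Components now {B} {C} {D,E,F} {G} {H}
E-G (3): add. Components now {B} {C} {D,E,F,G} {H}
B-H (4): add. Components now {B,H} {C} {D,E,F,G}
C-H (5): add. Components now {B,C,H} {D,E,F,G}
C-E (6): add. Components now {B,C,D,E,F,G,H}
MST edge set: {D-E, D-F, E-G, B-H, C-H, C-E}.
Of the listed edges, {E-G, C-H} are in the MST → 2.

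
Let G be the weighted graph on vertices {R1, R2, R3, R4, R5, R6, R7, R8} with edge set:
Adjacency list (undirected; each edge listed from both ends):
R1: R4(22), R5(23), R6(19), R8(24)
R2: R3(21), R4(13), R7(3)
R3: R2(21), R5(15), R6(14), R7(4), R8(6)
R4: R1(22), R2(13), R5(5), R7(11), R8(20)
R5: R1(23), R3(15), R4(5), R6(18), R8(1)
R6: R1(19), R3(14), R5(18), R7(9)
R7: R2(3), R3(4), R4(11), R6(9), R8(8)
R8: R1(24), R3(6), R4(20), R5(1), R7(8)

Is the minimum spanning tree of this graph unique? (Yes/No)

Sort edges by weight, then run Kruskal:
R5 R8 (1): add — endpoints in different components.
R2 R7 (3): add — endpoints in different components.
R3 R7 (4): add — endpoints in different components.
R4 R5 (5): add — endpoints in different components.
R3 R8 (6): add — endpoints in different components.
R7 R8 (8): skip — R8 and R7 already connected.
R6 R7 (9): add — endpoints in different components.
R4 R7 (11): skip — R4 and R7 already connected.
R2 R4 (13): skip — R4 and R2 already connected.
R3 R6 (14): skip — R3 and R6 already connected.
R3 R5 (15): skip — R3 and R5 already connected.
R5 R6 (18): skip — R6 and R5 already connected.
R1 R6 (19): add — endpoints in different components.
Every non-tree edge has weight strictly greater than the heaviest edge on the tree path between its endpoints, so the MST is unique.

Yes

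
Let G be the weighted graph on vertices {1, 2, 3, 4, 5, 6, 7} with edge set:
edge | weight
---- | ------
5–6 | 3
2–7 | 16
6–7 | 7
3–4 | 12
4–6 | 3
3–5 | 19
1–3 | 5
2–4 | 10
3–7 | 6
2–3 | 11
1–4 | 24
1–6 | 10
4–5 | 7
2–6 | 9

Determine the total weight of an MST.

33

Sort edges by weight, then run Kruskal:
4–6 (3): add. Components now {1} {2} {3} {4,6} {5} {7}
5–6 (3): add. Components now {1} {2} {3} {4,5,6} {7}
1–3 (5): add. Components now {1,3} {2} {4,5,6} {7}
3–7 (6): add. Components now {1,3,7} {2} {4,5,6}
4–5 (7): skip — 4 and 5 already connected.
6–7 (7): add. Components now {1,3,4,5,6,7} {2}
2–6 (9): add. Components now {1,2,3,4,5,6,7}
MST edges: 4–6, 5–6, 1–3, 3–7, 6–7, 2–6; total weight 3+3+5+6+7+9 = 33.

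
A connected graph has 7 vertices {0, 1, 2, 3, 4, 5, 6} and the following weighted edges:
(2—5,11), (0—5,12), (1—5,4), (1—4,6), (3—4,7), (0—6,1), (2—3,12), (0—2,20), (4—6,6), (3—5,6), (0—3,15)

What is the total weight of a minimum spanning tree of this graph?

34

Grow the tree from 6 using Prim:
Step 1: frontier [0—6 1, 4—6 6] → take 0—6 (1); add 0.
Step 2: frontier [0—5 12, 0—3 15, 0—2 20, 4—6 6] → take 4—6 (6); add 4.
Step 3: frontier [0—5 12, 0—3 15, 0—2 20, 1—4 6, 3—4 7] → take 1—4 (6); add 1.
Step 4: frontier [0—5 12, 0—3 15, 0—2 20, 1—5 4, 3—4 7] → take 1—5 (4); add 5.
Step 5: frontier [0—3 15, 0—2 20, 3—4 7, 3—5 6, 2—5 11] → take 3—5 (6); add 3.
Step 6: frontier [0—2 20, 2—3 12, 2—5 11] → take 2—5 (11); add 2.
MST edges: 0—6, 4—6, 1—4, 1—5, 3—5, 2—5; total weight 1+6+6+4+6+11 = 34.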